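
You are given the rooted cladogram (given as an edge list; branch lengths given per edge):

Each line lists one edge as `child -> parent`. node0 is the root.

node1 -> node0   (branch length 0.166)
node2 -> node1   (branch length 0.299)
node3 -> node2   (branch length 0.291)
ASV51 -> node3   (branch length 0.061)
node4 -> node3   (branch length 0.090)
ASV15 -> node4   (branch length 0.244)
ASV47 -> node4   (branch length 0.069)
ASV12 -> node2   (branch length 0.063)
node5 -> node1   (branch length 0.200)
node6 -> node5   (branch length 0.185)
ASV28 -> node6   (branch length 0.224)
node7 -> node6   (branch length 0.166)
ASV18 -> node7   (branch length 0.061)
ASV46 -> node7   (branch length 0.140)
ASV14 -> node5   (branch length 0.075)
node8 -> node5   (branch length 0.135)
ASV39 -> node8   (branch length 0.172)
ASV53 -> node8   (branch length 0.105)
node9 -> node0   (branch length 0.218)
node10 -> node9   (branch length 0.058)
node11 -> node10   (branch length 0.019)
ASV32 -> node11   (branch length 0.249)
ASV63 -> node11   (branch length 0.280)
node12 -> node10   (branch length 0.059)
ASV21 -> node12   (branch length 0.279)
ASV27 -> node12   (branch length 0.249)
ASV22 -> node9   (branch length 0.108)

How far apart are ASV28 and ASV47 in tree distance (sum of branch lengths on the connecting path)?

1.358

The path runs ASV28 → … → MRCA → … → ASV47; the MRCA is the node subtending (((ASV51,(ASV15,ASV47)),ASV12),((ASV28,(ASV18,ASV46)),ASV14,(ASV39,ASV53))).
Branch lengths along that path: 0.224 + 0.185 + 0.200 + 0.299 + 0.291 + 0.090 + 0.069 = 1.358.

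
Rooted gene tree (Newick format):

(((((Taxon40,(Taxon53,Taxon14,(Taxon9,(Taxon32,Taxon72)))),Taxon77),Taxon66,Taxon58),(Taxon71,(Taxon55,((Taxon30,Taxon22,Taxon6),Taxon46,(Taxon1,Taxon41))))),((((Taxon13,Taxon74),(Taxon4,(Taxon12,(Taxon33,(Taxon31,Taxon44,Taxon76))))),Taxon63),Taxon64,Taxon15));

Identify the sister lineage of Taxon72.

Taxon32

Taxon72 attaches to the tree at the node subtending (Taxon32,Taxon72).
The other lineage descending from that same node — the sister group — is the single tip Taxon32.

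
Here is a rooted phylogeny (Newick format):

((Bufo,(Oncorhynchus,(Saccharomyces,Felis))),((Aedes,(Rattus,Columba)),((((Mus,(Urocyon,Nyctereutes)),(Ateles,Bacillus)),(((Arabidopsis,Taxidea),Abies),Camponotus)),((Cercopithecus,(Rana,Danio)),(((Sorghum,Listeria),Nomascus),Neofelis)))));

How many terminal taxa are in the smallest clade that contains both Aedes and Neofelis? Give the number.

19

The MRCA of Aedes and Neofelis is the node subtending ((Aedes,(Rattus,Columba)),((((Mus,(Urocyon,Nyctereutes)),(Ateles,Bacillus)),(((Arabidopsis,Taxidea),Abies),Camponotus)),((Cercopithecus,(Rana,Danio)),(((Sorghum,Listeria),Nomascus),Neofelis)))).
That clade contains 19 terminal taxa: Abies, Aedes, Arabidopsis, Ateles, Bacillus, Camponotus, Cercopithecus, Columba, Danio, Listeria, Mus, Neofelis, Nomascus, Nyctereutes, Rana, Rattus, Sorghum, Taxidea, Urocyon.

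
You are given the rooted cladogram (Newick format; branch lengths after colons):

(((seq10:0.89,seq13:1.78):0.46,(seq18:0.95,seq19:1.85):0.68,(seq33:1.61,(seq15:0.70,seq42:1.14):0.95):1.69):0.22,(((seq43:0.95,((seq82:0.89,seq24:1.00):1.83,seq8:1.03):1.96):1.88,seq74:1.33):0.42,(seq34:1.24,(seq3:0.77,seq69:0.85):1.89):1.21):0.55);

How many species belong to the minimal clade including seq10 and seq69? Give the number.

The MRCA of seq10 and seq69 is the root, so the clade is the entire tree.
That clade contains 15 terminal taxa: seq10, seq13, seq15, seq18, seq19, seq24, seq3, seq33, seq34, seq42, seq43, seq69, seq74, seq8, seq82.

15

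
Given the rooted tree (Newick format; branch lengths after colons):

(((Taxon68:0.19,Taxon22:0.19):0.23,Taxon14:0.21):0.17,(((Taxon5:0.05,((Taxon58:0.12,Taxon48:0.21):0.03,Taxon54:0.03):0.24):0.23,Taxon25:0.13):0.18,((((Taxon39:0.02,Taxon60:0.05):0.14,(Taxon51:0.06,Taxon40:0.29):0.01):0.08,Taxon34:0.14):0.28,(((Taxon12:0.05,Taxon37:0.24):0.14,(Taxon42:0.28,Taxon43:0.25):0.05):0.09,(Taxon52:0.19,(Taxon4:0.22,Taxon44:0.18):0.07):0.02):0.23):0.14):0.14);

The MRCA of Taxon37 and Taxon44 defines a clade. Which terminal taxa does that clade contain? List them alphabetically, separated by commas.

Taxon12, Taxon37, Taxon4, Taxon42, Taxon43, Taxon44, Taxon52

Tracing Taxon37: it sits inside (Taxon12,Taxon37).
Tracing Taxon44: it sits inside (Taxon4,Taxon44).
The smallest clade enclosing both is (((Taxon12,Taxon37),(Taxon42,Taxon43)),(Taxon52,(Taxon4,Taxon44))); the answer is its 7 terminal taxa in alphabetical order.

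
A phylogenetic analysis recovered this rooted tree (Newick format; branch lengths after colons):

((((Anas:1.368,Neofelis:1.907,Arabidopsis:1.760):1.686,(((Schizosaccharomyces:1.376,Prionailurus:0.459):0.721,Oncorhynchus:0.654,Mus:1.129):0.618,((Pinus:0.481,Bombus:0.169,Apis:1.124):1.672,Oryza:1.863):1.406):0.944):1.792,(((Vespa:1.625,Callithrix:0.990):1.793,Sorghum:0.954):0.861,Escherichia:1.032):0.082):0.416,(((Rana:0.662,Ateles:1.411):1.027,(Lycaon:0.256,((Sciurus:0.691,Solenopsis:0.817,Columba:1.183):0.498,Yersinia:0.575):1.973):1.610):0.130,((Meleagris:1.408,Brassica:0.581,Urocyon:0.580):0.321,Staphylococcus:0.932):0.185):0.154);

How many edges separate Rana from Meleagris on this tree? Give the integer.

6

The MRCA of Rana and Meleagris is the node subtending (((Rana,Ateles),(Lycaon,((Sciurus,Solenopsis,Columba),Yersinia))),((Meleagris,Brassica,Urocyon),Staphylococcus)).
From Rana up to that node: 3 branches. From Meleagris up to the same node: 3 branches. Total: 3 + 3 = 6.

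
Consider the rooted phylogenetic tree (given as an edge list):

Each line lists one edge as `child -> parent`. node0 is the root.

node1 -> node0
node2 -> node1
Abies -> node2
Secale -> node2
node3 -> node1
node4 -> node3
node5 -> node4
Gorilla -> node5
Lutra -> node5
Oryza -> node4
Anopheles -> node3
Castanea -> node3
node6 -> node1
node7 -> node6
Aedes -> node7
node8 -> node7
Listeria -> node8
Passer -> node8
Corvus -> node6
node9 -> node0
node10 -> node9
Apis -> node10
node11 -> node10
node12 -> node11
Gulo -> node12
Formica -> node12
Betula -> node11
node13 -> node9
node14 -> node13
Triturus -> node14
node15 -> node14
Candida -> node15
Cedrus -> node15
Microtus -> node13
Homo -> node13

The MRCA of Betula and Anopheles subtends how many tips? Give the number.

20

The MRCA of Betula and Anopheles is the root, so the clade is the entire tree.
That clade contains 20 terminal taxa: Abies, Aedes, Anopheles, Apis, Betula, Candida, Castanea, Cedrus, Corvus, Formica, Gorilla, Gulo, Homo, Listeria, Lutra, Microtus, Oryza, Passer, Secale, Triturus.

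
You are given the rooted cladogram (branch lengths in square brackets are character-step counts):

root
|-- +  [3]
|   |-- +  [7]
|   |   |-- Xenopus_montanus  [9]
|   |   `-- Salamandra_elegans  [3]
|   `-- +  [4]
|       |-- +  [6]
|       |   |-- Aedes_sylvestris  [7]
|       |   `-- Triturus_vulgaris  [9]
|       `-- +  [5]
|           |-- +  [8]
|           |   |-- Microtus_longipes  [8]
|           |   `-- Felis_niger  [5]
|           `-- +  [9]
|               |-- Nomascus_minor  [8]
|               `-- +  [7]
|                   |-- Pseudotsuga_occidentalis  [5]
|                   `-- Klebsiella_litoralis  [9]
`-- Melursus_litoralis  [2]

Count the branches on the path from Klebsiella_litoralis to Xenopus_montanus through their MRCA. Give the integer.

7

The MRCA of Klebsiella_litoralis and Xenopus_montanus is the node subtending ((Xenopus_montanus,Salamandra_elegans),((Aedes_sylvestris,Triturus_vulgaris),((Microtus_longipes,Felis_niger),(Nomascus_minor,(Pseudotsuga_occidentalis,Klebsiella_litoralis))))).
From Klebsiella_litoralis up to that node: 5 branches. From Xenopus_montanus up to the same node: 2 branches. Total: 5 + 2 = 7.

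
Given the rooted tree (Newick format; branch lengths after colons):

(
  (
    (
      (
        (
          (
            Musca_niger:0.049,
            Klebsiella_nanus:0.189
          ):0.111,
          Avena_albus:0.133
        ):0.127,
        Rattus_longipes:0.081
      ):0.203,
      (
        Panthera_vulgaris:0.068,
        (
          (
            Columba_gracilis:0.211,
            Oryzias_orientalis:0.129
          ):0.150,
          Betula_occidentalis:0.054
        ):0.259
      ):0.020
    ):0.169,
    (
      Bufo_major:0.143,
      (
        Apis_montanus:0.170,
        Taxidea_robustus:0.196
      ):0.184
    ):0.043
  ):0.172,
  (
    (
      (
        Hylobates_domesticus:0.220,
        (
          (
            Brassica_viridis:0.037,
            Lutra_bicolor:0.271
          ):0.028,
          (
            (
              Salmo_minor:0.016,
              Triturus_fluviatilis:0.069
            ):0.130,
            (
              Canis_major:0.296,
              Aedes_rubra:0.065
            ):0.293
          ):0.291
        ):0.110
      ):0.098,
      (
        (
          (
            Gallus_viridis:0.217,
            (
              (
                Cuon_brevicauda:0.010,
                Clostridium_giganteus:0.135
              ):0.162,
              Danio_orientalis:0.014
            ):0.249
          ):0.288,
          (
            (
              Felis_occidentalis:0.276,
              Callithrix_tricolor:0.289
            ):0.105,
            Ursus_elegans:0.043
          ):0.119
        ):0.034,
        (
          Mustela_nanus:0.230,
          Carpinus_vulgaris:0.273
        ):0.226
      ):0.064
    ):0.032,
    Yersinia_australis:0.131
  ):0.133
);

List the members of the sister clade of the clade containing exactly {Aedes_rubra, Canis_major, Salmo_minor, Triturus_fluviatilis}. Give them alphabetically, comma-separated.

The clade containing exactly {Aedes_rubra, Canis_major, Salmo_minor, Triturus_fluviatilis} attaches to the tree at the node subtending ((Brassica_viridis,Lutra_bicolor),((Salmo_minor,Triturus_fluviatilis),(Canis_major,Aedes_rubra))).
The other lineage descending from that same node — the sister group — is (Brassica_viridis,Lutra_bicolor); its 2 tips in alphabetical order are the answer.

Brassica_viridis, Lutra_bicolor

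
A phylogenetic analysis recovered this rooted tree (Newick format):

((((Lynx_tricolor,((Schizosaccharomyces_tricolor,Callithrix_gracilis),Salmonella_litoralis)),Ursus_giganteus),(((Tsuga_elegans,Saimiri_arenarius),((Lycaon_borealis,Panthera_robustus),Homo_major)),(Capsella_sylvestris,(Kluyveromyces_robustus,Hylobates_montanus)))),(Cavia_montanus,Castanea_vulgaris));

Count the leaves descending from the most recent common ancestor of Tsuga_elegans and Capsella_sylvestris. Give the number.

8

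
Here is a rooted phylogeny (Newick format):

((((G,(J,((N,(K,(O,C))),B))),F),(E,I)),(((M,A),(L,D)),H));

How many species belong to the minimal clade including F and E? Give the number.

The MRCA of F and E is the node subtending (((G,(J,((N,(K,(O,C))),B))),F),(E,I)).
That clade contains 10 terminal taxa: B, C, E, F, G, I, J, K, N, O.

10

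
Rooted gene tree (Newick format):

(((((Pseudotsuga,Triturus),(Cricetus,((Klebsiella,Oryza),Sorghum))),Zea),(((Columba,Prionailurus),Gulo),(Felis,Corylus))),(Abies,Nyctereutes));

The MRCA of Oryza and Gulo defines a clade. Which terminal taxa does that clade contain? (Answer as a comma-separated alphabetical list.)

Tracing Oryza: it sits inside (Klebsiella,Oryza).
Tracing Gulo: it sits inside ((Columba,Prionailurus),Gulo).
The smallest clade enclosing both is ((((Pseudotsuga,Triturus),(Cricetus,((Klebsiella,Oryza),Sorghum))),Zea),(((Columba,Prionailurus),Gulo),(Felis,Corylus))); the answer is its 12 terminal taxa in alphabetical order.

Columba, Corylus, Cricetus, Felis, Gulo, Klebsiella, Oryza, Prionailurus, Pseudotsuga, Sorghum, Triturus, Zea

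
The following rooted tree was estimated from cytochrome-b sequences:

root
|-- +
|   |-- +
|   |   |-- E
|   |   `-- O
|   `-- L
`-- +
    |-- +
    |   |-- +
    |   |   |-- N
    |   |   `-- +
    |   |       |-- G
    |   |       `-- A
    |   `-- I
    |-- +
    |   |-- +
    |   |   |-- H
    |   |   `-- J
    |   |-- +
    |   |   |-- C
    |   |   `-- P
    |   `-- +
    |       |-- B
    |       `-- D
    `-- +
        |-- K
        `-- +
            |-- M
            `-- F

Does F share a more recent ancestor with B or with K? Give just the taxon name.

K

The MRCA of F and K subtends (K,(M,F)) (3 taxa).
The MRCA of F and B subtends (((N,(G,A)),I),((H,J),(C,P),(B,D)),(K,(M,F))) (13 taxa).
The first is nested inside the second, so F shares a more recent common ancestor with K.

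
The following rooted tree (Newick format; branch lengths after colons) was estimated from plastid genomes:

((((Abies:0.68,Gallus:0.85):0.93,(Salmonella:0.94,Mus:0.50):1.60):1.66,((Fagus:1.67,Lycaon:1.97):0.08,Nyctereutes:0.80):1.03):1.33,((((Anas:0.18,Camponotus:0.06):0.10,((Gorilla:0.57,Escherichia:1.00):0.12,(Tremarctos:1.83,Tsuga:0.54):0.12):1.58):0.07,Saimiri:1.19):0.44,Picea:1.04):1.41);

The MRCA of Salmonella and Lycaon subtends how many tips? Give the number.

The MRCA of Salmonella and Lycaon is the node subtending (((Abies,Gallus),(Salmonella,Mus)),((Fagus,Lycaon),Nyctereutes)).
That clade contains 7 terminal taxa: Abies, Fagus, Gallus, Lycaon, Mus, Nyctereutes, Salmonella.

7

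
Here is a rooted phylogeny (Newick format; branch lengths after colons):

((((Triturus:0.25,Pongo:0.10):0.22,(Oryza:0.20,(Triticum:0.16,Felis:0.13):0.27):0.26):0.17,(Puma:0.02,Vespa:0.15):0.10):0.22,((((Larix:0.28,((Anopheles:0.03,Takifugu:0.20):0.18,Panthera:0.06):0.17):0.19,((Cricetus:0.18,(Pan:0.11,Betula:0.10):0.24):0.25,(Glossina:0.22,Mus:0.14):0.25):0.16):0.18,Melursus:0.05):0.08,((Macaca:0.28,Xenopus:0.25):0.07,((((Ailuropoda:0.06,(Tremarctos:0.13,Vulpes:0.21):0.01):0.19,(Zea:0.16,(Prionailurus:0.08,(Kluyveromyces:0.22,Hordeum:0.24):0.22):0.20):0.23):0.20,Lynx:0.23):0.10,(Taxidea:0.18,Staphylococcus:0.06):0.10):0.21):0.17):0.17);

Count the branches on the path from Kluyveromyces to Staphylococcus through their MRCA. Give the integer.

8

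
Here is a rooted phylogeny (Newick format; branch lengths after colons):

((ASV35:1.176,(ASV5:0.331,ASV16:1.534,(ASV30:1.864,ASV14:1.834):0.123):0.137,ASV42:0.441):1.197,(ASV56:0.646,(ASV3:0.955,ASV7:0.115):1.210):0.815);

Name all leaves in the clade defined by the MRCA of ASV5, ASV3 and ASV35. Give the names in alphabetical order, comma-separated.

ASV14, ASV16, ASV3, ASV30, ASV35, ASV42, ASV5, ASV56, ASV7

Tracing ASV5: it sits inside (ASV5,ASV16,(ASV30,ASV14)).
Tracing ASV3: it sits inside (ASV3,ASV7).
Tracing ASV35: it sits inside (ASV35,(ASV5,ASV16,(ASV30,ASV14)),ASV42).
The smallest clade enclosing all 3 is the whole tree (their MRCA is the root), so the answer is all 9 tips in alphabetical order.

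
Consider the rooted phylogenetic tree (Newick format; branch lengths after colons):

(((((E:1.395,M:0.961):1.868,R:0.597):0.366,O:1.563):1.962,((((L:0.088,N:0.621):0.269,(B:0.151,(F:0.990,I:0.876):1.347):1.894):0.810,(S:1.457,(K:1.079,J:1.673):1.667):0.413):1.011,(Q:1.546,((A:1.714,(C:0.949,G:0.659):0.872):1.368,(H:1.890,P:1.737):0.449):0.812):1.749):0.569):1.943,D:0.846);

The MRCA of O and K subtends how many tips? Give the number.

The MRCA of O and K is the node subtending ((((E,M),R),O),((((L,N),(B,(F,I))),(S,(K,J))),(Q,((A,(C,G)),(H,P))))).
That clade contains 18 terminal taxa: A, B, C, E, F, G, H, I, J, K, L, M, N, O, P, Q, R, S.

18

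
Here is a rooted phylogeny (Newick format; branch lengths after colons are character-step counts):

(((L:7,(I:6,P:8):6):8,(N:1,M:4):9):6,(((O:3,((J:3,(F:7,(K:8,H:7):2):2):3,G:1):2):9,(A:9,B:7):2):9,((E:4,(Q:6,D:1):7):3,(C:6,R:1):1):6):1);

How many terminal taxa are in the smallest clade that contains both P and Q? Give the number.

The MRCA of P and Q is the root, so the clade is the entire tree.
That clade contains 18 terminal taxa: A, B, C, D, E, F, G, H, I, J, K, L, M, N, O, P, Q, R.

18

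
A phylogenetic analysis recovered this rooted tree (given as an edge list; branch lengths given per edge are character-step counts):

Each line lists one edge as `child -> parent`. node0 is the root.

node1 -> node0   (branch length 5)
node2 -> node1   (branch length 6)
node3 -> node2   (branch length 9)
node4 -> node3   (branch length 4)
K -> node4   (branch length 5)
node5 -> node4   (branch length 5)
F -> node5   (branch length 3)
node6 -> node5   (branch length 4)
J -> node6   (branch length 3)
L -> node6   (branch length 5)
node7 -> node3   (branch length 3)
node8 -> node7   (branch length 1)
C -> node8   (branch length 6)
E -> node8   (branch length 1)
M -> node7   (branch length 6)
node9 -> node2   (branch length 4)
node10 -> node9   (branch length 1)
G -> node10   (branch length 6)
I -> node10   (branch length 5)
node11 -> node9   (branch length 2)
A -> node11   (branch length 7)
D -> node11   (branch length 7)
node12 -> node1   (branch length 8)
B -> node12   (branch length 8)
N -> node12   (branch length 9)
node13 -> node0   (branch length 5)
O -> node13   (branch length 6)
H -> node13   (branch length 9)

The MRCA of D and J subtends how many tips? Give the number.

The MRCA of D and J is the node subtending (((K,(F,(J,L))),((C,E),M)),((G,I),(A,D))).
That clade contains 11 terminal taxa: A, C, D, E, F, G, I, J, K, L, M.

11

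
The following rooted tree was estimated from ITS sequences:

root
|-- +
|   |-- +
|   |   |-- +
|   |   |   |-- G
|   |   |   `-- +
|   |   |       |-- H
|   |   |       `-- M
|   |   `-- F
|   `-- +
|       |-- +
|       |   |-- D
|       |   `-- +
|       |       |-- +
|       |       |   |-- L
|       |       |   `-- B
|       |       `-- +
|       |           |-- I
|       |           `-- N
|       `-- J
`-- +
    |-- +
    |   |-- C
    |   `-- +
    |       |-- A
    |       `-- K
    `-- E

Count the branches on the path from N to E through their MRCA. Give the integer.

The MRCA of N and E is the root of the tree.
From N up to that node: 6 branches. From E up to the same node: 2 branches. Total: 6 + 2 = 8.

8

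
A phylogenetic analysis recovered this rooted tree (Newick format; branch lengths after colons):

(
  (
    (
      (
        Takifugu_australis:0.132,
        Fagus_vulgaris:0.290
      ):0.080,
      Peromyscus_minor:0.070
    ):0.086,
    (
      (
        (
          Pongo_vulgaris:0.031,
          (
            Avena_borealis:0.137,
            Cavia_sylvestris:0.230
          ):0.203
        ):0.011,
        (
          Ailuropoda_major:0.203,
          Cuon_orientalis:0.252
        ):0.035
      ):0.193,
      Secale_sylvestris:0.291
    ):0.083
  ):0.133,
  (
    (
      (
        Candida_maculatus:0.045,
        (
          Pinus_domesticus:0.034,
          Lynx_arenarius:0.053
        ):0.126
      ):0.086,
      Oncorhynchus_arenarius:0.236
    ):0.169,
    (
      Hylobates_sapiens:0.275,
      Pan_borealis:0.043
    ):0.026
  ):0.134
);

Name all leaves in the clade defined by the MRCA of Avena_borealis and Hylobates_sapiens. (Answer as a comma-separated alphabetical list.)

Ailuropoda_major, Avena_borealis, Candida_maculatus, Cavia_sylvestris, Cuon_orientalis, Fagus_vulgaris, Hylobates_sapiens, Lynx_arenarius, Oncorhynchus_arenarius, Pan_borealis, Peromyscus_minor, Pinus_domesticus, Pongo_vulgaris, Secale_sylvestris, Takifugu_australis

Tracing Avena_borealis: it sits inside (Avena_borealis,Cavia_sylvestris).
Tracing Hylobates_sapiens: it sits inside (Hylobates_sapiens,Pan_borealis).
The smallest clade enclosing both is the whole tree (their MRCA is the root), so the answer is all 15 tips in alphabetical order.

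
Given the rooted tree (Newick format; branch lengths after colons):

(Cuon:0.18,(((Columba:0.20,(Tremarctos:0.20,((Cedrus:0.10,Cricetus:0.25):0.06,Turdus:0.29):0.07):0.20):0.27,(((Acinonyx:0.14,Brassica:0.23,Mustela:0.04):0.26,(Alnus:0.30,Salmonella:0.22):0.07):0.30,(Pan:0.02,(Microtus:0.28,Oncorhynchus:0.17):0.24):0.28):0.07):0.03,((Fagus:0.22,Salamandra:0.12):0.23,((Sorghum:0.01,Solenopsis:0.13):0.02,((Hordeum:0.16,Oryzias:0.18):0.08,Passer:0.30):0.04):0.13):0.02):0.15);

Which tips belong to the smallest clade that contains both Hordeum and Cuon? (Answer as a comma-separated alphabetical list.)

Tracing Hordeum: it sits inside (Hordeum,Oryzias).
Tracing Cuon: it attaches directly to the root.
The smallest clade enclosing both is the whole tree (their MRCA is the root), so the answer is all 21 tips in alphabetical order.

Acinonyx, Alnus, Brassica, Cedrus, Columba, Cricetus, Cuon, Fagus, Hordeum, Microtus, Mustela, Oncorhynchus, Oryzias, Pan, Passer, Salamandra, Salmonella, Solenopsis, Sorghum, Tremarctos, Turdus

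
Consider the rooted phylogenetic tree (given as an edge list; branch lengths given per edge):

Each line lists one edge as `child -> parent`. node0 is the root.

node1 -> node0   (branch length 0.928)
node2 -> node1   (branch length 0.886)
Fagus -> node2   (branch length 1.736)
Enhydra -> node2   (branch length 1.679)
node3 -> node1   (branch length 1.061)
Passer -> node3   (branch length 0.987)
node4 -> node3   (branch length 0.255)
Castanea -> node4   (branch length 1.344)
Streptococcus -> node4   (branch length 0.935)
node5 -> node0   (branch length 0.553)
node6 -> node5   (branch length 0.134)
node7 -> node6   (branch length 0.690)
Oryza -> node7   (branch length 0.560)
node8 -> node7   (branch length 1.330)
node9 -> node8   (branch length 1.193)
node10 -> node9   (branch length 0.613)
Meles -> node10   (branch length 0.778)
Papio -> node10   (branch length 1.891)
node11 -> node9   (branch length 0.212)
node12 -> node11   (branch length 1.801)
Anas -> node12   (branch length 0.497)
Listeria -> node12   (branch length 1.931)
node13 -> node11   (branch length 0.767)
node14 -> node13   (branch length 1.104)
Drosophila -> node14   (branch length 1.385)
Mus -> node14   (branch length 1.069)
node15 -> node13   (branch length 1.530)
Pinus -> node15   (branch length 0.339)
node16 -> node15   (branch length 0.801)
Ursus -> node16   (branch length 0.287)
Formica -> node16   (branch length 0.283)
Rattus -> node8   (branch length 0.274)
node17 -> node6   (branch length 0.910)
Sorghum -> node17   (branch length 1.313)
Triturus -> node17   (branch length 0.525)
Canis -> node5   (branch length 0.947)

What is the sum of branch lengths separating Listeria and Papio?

6.448

The path runs Listeria → … → MRCA → … → Papio; the MRCA is the node subtending ((Meles,Papio),((Anas,Listeria),((Drosophila,Mus),(Pinus,(Ursus,Formica))))).
Branch lengths along that path: 1.931 + 1.801 + 0.212 + 0.613 + 1.891 = 6.448.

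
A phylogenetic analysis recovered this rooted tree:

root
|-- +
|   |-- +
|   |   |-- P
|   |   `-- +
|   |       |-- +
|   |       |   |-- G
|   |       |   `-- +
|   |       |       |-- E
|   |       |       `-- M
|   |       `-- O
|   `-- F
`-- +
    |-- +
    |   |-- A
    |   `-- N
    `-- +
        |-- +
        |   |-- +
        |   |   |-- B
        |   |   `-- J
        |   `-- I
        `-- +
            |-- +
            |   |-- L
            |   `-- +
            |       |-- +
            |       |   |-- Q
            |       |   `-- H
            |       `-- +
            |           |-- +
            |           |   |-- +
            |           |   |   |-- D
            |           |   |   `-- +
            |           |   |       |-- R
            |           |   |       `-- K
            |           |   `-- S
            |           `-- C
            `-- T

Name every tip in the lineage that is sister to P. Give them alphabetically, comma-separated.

P attaches to the tree at the node subtending (P,((G,(E,M)),O)).
The other lineage descending from that same node — the sister group — is ((G,(E,M)),O); its 4 tips in alphabetical order are the answer.

E, G, M, O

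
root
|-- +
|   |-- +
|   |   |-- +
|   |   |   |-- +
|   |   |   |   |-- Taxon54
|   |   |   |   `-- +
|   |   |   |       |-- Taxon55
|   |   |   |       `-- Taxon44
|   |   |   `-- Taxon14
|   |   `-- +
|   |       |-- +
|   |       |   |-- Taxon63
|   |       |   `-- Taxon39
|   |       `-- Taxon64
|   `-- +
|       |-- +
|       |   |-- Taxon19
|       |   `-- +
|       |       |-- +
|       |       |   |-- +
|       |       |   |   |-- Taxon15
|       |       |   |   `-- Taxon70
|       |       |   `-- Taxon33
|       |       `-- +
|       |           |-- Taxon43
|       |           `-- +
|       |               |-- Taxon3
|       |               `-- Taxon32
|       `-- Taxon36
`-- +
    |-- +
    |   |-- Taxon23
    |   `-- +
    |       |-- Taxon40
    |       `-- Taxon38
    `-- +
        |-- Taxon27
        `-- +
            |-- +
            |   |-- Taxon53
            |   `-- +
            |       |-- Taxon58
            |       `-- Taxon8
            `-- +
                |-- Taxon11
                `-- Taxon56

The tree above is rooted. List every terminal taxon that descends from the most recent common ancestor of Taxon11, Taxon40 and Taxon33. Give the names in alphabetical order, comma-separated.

Tracing Taxon11: it sits inside (Taxon11,Taxon56).
Tracing Taxon40: it sits inside (Taxon40,Taxon38).
Tracing Taxon33: it sits inside ((Taxon15,Taxon70),Taxon33).
The smallest clade enclosing all 3 is the whole tree (their MRCA is the root), so the answer is all 24 tips in alphabetical order.

Taxon11, Taxon14, Taxon15, Taxon19, Taxon23, Taxon27, Taxon3, Taxon32, Taxon33, Taxon36, Taxon38, Taxon39, Taxon40, Taxon43, Taxon44, Taxon53, Taxon54, Taxon55, Taxon56, Taxon58, Taxon63, Taxon64, Taxon70, Taxon8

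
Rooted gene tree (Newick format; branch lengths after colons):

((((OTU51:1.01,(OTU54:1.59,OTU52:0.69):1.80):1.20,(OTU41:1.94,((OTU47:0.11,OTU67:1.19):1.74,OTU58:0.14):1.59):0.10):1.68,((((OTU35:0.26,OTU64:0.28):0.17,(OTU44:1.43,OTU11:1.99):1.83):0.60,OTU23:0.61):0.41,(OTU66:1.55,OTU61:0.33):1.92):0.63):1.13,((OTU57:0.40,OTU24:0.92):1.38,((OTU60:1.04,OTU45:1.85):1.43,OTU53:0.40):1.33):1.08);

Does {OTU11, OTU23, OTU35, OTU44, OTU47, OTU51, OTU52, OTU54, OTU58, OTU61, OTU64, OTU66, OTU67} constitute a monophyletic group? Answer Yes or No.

The MRCA of the listed taxa subtends (((OTU51,(OTU54,OTU52)),(OTU41,((OTU47,OTU67),OTU58))),((((OTU35,OTU64),(OTU44,OTU11)),OTU23),(OTU66,OTU61))).
That clade also contains OTU41, which is not in the proposed group, so the group is not monophyletic.

No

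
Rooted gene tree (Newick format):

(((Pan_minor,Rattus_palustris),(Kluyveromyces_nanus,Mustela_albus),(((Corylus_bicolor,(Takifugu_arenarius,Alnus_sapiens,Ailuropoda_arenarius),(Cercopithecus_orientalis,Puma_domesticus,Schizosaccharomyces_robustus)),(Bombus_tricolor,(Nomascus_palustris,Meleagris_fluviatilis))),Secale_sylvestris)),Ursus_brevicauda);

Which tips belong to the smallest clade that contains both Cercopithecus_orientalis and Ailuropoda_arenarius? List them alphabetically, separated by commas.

Tracing Cercopithecus_orientalis: it sits inside (Cercopithecus_orientalis,Puma_domesticus,Schizosaccharomyces_robustus).
Tracing Ailuropoda_arenarius: it sits inside (Takifugu_arenarius,Alnus_sapiens,Ailuropoda_arenarius).
The smallest clade enclosing both is (Corylus_bicolor,(Takifugu_arenarius,Alnus_sapiens,Ailuropoda_arenarius),(Cercopithecus_orientalis,Puma_domesticus,Schizosaccharomyces_robustus)); the answer is its 7 terminal taxa in alphabetical order.

Ailuropoda_arenarius, Alnus_sapiens, Cercopithecus_orientalis, Corylus_bicolor, Puma_domesticus, Schizosaccharomyces_robustus, Takifugu_arenarius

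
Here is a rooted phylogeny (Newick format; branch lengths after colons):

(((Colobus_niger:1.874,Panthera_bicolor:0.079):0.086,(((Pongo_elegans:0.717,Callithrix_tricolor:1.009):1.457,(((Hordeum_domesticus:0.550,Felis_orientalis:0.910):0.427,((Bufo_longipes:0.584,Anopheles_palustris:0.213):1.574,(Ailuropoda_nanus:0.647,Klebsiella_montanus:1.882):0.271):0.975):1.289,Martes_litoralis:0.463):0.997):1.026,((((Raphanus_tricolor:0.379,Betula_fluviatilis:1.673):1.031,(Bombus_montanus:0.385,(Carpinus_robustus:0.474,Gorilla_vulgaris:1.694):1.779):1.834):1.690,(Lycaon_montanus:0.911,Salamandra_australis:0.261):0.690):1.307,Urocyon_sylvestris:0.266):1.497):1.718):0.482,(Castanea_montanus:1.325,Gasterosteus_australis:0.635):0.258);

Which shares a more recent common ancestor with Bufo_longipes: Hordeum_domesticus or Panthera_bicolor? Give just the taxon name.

The MRCA of Bufo_longipes and Hordeum_domesticus subtends ((Hordeum_domesticus,Felis_orientalis),((Bufo_longipes,Anopheles_palustris),(Ailuropoda_nanus,Klebsiella_montanus))) (6 taxa).
The MRCA of Bufo_longipes and Panthera_bicolor subtends ((Colobus_niger,Panthera_bicolor),(((Pongo_elegans,Callithrix_tricolor),(((Hordeum_domesticus,Felis_orientalis),((Bufo_longipes,Anopheles_palustris),(Ailuropoda_nanus,Klebsiella_montanus))),Martes_litoralis)),((((Raphanus_tricolor,Betula_fluviatilis),(Bombus_montanus,(Carpinus_robustus,Gorilla_vulgaris))),(Lycaon_montanus,Salamandra_australis)),Urocyon_sylvestris))) (19 taxa).
The first is nested inside the second, so Bufo_longipes shares a more recent common ancestor with Hordeum_domesticus.

Hordeum_domesticus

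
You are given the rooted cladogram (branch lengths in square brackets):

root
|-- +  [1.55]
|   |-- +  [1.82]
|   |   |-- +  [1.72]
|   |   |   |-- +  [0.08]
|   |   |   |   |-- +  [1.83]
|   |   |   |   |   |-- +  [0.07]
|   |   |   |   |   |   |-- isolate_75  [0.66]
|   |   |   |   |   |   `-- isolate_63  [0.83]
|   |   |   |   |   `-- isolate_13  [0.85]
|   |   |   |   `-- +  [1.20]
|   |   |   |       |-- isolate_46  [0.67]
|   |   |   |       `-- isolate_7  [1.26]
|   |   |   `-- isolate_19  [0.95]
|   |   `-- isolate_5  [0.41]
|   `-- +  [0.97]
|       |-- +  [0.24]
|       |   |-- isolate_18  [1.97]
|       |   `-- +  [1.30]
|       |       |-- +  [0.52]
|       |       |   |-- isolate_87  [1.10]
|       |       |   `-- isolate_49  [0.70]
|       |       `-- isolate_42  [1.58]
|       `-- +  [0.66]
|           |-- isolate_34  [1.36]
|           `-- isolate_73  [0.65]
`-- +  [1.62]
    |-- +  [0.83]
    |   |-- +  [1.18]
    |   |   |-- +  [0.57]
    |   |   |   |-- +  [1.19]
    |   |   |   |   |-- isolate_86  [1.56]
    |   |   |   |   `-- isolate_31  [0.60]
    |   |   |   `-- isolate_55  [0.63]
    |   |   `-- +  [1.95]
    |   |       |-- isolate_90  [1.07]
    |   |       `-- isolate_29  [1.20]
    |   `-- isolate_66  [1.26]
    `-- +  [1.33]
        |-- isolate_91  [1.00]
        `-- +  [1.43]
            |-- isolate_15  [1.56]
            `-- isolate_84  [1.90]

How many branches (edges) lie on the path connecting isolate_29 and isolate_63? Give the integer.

The MRCA of isolate_29 and isolate_63 is the root of the tree.
From isolate_29 up to that node: 5 branches. From isolate_63 up to the same node: 7 branches. Total: 5 + 7 = 12.

12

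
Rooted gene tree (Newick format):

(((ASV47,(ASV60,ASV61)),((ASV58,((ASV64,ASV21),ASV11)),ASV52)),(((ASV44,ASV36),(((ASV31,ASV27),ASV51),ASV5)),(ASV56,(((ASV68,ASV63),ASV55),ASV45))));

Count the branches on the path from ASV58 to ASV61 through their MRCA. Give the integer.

6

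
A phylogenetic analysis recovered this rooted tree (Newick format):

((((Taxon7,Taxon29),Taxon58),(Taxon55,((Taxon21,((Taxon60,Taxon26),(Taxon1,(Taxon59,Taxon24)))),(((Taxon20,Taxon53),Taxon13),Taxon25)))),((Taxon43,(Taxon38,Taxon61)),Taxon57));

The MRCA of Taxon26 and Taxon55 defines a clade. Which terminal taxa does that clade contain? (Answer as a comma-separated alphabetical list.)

Tracing Taxon26: it sits inside (Taxon60,Taxon26).
Tracing Taxon55: it sits inside (Taxon55,((Taxon21,((Taxon60,Taxon26),(Taxon1,(Taxon59,Taxon24)))),(((Taxon20,Taxon53),Taxon13),Taxon25))).
The smallest clade enclosing both is (Taxon55,((Taxon21,((Taxon60,Taxon26),(Taxon1,(Taxon59,Taxon24)))),(((Taxon20,Taxon53),Taxon13),Taxon25))); the answer is its 11 terminal taxa in alphabetical order.

Taxon1, Taxon13, Taxon20, Taxon21, Taxon24, Taxon25, Taxon26, Taxon53, Taxon55, Taxon59, Taxon60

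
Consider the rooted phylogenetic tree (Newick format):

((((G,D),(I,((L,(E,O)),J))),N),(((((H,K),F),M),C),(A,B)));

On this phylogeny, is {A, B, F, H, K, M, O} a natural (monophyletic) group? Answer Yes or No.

The MRCA of the listed taxa is the root, so the smallest clade containing them is the whole tree.
That clade also contains C, D, E, G, I, J, L, N, which are not in the proposed group, so the group is not monophyletic.

No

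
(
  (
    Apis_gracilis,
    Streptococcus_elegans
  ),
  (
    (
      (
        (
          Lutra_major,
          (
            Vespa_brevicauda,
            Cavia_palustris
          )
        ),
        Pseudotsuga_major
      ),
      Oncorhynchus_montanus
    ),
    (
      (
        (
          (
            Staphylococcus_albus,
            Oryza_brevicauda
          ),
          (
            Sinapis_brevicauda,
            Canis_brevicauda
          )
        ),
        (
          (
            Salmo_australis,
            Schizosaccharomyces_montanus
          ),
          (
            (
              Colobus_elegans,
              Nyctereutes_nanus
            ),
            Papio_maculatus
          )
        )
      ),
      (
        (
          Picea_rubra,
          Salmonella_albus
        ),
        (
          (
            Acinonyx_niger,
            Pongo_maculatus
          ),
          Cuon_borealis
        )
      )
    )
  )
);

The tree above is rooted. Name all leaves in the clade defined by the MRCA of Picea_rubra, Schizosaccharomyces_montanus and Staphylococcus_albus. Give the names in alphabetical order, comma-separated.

Acinonyx_niger, Canis_brevicauda, Colobus_elegans, Cuon_borealis, Nyctereutes_nanus, Oryza_brevicauda, Papio_maculatus, Picea_rubra, Pongo_maculatus, Salmo_australis, Salmonella_albus, Schizosaccharomyces_montanus, Sinapis_brevicauda, Staphylococcus_albus

Tracing Picea_rubra: it sits inside (Picea_rubra,Salmonella_albus).
Tracing Schizosaccharomyces_montanus: it sits inside (Salmo_australis,Schizosaccharomyces_montanus).
Tracing Staphylococcus_albus: it sits inside (Staphylococcus_albus,Oryza_brevicauda).
The smallest clade enclosing all 3 is ((((Staphylococcus_albus,Oryza_brevicauda),(Sinapis_brevicauda,Canis_brevicauda)),((Salmo_australis,Schizosaccharomyces_montanus),((Colobus_elegans,Nyctereutes_nanus),Papio_maculatus))),((Picea_rubra,Salmonella_albus),((Acinonyx_niger,Pongo_maculatus),Cuon_borealis))); the answer is its 14 terminal taxa in alphabetical order.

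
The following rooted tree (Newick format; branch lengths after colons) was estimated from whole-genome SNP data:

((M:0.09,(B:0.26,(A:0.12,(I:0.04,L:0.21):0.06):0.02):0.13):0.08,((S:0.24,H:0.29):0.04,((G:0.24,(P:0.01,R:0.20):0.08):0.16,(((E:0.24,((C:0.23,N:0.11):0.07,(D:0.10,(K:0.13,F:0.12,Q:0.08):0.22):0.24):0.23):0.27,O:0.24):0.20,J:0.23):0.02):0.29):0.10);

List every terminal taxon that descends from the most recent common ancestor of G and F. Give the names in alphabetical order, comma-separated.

Tracing G: it sits inside (G,(P,R)).
Tracing F: it sits inside (K,F,Q).
The smallest clade enclosing both is ((G,(P,R)),(((E,((C,N),(D,(K,F,Q)))),O),J)); the answer is its 12 terminal taxa in alphabetical order.

C, D, E, F, G, J, K, N, O, P, Q, R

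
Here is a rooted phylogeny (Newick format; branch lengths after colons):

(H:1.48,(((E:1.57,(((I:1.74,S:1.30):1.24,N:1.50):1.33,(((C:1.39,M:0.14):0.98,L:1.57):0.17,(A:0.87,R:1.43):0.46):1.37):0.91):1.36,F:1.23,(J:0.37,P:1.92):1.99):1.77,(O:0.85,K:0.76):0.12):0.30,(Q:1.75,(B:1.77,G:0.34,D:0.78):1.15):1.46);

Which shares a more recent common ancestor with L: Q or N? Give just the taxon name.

N

The MRCA of L and N subtends (((I,S),N),(((C,M),L),(A,R))) (8 taxa).
The MRCA of L and Q is the root, subtending the entire tree (19 taxa).
The first is nested inside the second, so L shares a more recent common ancestor with N.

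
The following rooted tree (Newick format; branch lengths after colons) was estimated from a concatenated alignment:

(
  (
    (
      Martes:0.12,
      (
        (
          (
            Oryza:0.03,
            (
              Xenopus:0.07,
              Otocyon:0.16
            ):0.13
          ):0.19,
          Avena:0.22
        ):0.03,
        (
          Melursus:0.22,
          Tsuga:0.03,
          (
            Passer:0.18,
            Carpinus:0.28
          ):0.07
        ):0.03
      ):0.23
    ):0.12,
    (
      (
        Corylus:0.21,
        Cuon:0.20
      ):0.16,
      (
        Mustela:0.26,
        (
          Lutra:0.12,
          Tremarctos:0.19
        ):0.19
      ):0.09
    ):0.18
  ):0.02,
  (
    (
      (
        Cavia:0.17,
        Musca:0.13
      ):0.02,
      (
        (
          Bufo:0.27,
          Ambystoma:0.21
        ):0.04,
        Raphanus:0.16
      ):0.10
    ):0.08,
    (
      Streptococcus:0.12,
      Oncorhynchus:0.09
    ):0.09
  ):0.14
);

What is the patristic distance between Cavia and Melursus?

The path runs Cavia → … → MRCA → … → Melursus; the MRCA is the root of the tree.
Branch lengths along that path: 0.17 + 0.02 + 0.08 + 0.14 + 0.02 + 0.12 + 0.23 + 0.03 + 0.22 = 1.03.

1.03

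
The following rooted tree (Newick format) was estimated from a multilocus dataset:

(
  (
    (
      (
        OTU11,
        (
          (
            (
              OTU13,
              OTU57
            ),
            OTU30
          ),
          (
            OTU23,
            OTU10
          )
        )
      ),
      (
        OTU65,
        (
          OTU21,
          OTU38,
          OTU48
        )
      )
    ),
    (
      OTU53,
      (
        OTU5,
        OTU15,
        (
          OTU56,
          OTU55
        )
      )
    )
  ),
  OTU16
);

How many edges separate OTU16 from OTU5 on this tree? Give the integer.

The MRCA of OTU16 and OTU5 is the root of the tree.
From OTU16 up to that node: 1 branch. From OTU5 up to the same node: 4 branches. Total: 1 + 4 = 5.

5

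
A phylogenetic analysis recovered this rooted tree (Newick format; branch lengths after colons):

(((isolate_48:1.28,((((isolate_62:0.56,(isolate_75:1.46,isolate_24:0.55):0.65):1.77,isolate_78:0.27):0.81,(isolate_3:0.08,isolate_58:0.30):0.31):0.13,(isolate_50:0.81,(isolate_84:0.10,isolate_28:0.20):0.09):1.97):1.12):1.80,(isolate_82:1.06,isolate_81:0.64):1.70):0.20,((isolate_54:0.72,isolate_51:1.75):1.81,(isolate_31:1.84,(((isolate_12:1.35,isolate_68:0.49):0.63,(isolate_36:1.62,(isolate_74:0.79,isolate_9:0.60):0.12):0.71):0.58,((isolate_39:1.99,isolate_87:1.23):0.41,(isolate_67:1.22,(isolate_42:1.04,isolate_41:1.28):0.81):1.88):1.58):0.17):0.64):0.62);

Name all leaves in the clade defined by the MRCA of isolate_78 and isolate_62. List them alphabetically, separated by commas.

isolate_24, isolate_62, isolate_75, isolate_78

Tracing isolate_78: it sits inside ((isolate_62,(isolate_75,isolate_24)),isolate_78).
Tracing isolate_62: it sits inside (isolate_62,(isolate_75,isolate_24)).
The smallest clade enclosing both is ((isolate_62,(isolate_75,isolate_24)),isolate_78); the answer is its 4 terminal taxa in alphabetical order.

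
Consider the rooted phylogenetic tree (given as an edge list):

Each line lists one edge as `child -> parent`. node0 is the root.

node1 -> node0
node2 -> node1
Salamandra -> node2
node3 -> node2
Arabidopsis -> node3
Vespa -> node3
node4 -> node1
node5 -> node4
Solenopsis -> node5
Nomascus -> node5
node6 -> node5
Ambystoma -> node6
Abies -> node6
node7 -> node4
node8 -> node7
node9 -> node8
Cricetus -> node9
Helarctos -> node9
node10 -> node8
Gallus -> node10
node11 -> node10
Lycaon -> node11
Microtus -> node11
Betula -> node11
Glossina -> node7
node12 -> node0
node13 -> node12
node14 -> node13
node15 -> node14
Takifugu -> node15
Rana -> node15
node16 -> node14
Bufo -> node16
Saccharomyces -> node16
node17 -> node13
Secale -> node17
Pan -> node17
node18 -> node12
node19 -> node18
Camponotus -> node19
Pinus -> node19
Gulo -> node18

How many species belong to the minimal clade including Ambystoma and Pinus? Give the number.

The MRCA of Ambystoma and Pinus is the root, so the clade is the entire tree.
That clade contains 23 terminal taxa: Abies, Ambystoma, Arabidopsis, Betula, Bufo, Camponotus, Cricetus, Gallus, Glossina, Gulo, Helarctos, Lycaon, Microtus, Nomascus, Pan, Pinus, Rana, Saccharomyces, Salamandra, Secale, Solenopsis, Takifugu, Vespa.

23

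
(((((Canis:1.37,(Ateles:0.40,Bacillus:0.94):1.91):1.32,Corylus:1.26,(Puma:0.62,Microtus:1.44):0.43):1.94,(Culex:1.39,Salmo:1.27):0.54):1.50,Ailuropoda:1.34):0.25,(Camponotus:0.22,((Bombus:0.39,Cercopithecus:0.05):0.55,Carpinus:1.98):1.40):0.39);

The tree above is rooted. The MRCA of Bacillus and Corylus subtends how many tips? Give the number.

6

The MRCA of Bacillus and Corylus is the node subtending ((Canis,(Ateles,Bacillus)),Corylus,(Puma,Microtus)).
That clade contains 6 terminal taxa: Ateles, Bacillus, Canis, Corylus, Microtus, Puma.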